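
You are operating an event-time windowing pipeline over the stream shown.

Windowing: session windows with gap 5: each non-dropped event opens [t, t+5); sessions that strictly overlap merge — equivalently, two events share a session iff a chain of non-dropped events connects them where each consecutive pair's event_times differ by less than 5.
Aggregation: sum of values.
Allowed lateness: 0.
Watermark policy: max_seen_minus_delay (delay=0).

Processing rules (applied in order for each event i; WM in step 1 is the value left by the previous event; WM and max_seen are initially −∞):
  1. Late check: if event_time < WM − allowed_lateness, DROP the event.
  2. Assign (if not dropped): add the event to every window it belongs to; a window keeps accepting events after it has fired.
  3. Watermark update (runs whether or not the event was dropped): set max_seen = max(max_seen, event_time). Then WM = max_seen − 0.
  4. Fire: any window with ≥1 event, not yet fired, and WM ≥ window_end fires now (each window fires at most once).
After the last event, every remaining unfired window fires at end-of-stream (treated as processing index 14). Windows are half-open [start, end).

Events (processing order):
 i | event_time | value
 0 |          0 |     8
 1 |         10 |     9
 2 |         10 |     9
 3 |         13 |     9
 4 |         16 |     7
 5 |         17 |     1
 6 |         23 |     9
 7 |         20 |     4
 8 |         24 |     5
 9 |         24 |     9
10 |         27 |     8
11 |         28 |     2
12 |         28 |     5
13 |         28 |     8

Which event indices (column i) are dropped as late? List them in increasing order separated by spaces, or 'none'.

i=0 t=0 v=8: → [0,5); WM=0
i=1 t=10 v=9: → [10,15); WM=10
i=2 t=10 v=9: → [10,15); WM=10
i=3 t=13 v=9: → [10,18); WM=13
i=4 t=16 v=7: → [10,21); WM=16
i=5 t=17 v=1: → [10,22); WM=17
i=6 t=23 v=9: → [23,28); WM=23
i=7 t=20 v=4: DROP (t<23-0); WM=23
i=8 t=24 v=5: → [23,29); WM=24
i=9 t=24 v=9: → [23,29); WM=24
i=10 t=27 v=8: → [23,32); WM=27
i=11 t=28 v=2: → [23,33); WM=28
i=12 t=28 v=5: → [23,33); WM=28
i=13 t=28 v=8: → [23,33); WM=28

7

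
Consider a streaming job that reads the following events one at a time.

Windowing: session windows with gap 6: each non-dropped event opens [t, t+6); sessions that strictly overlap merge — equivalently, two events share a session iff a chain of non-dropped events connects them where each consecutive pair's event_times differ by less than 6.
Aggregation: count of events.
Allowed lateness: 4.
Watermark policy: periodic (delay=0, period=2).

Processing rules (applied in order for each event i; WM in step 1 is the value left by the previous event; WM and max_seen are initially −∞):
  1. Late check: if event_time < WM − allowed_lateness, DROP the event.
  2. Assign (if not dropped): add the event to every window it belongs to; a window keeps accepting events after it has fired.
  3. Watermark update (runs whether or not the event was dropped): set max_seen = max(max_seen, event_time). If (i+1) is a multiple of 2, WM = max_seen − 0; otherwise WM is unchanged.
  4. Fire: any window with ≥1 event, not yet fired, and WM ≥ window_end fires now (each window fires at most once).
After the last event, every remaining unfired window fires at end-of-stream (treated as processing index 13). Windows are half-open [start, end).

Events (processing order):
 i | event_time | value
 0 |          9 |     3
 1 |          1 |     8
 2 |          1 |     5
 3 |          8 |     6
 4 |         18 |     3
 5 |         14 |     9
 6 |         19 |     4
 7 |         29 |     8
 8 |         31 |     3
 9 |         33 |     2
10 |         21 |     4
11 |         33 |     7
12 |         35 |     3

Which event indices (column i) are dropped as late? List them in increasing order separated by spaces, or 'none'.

2 10

i=0 t=9 v=3: → [9,15); WM=−∞
i=1 t=1 v=8: → [1,7); WM=9
i=2 t=1 v=5: DROP (t<9-4); WM=9
i=3 t=8 v=6: → [8,15); WM=9
i=4 t=18 v=3: → [18,24); WM=9
i=5 t=14 v=9: → [8,24); WM=18
i=6 t=19 v=4: → [8,25); WM=18
i=7 t=29 v=8: → [29,35); WM=29
i=8 t=31 v=3: → [29,37); WM=29
i=9 t=33 v=2: → [29,39); WM=33
i=10 t=21 v=4: DROP (t<33-4); WM=33
i=11 t=33 v=7: → [29,39); WM=33
i=12 t=35 v=3: → [29,41); WM=33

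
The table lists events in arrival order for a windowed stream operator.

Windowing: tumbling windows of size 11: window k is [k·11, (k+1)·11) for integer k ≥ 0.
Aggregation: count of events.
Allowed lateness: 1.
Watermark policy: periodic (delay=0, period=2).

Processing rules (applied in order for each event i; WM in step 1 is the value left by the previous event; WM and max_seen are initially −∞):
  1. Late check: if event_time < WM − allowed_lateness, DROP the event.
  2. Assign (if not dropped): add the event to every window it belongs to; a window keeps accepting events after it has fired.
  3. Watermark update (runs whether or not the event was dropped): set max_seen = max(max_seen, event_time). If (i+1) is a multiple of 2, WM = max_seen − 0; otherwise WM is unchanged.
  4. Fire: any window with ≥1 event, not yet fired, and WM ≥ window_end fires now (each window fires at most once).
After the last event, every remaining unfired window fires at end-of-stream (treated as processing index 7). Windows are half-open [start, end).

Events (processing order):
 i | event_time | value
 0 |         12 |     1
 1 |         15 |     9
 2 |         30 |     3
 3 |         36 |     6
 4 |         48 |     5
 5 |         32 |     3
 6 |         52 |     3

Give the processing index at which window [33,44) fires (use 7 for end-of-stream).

5

i=0 t=12 v=1: → [11,22); WM=−∞
i=1 t=15 v=9: → [11,22); WM=15
i=2 t=30 v=3: → [22,33); WM=15
i=3 t=36 v=6: → [33,44); WM=36; [11,22) fires=2 [22,33) fires=1
i=4 t=48 v=5: → [44,55); WM=36
i=5 t=32 v=3: DROP (t<36-1); WM=48; [33,44) fires=1
i=6 t=52 v=3: → [44,55); WM=48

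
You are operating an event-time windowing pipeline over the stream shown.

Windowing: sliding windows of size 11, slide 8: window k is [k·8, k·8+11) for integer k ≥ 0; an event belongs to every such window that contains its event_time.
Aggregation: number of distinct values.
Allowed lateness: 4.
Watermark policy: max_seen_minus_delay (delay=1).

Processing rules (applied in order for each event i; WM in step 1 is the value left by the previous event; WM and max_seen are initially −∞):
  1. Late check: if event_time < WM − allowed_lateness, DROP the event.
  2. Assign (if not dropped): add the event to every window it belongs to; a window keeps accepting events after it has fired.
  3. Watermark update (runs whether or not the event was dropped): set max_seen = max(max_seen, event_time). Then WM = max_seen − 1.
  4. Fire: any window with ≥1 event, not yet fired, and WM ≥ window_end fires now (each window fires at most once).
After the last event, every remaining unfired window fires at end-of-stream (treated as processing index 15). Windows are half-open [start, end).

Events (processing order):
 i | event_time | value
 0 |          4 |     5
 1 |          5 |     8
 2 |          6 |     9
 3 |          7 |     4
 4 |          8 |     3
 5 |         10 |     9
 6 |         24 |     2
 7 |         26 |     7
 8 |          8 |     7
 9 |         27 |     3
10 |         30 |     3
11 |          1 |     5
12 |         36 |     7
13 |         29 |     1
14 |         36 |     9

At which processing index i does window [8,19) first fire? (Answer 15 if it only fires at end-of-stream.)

i=0 t=4 v=5: → [0,11); WM=3
i=1 t=5 v=8: → [0,11); WM=4
i=2 t=6 v=9: → [0,11); WM=5
i=3 t=7 v=4: → [0,11); WM=6
i=4 t=8 v=3: → [8,19),[0,11); WM=7
i=5 t=10 v=9: → [8,19),[0,11); WM=9
i=6 t=24 v=2: → [24,35),[16,27); WM=23; [0,11) fires=5 [8,19) fires=2
i=7 t=26 v=7: → [24,35),[16,27); WM=25
i=8 t=8 v=7: DROP (t<25-4); WM=25
i=9 t=27 v=3: → [24,35); WM=26
i=10 t=30 v=3: → [24,35); WM=29; [16,27) fires=2
i=11 t=1 v=5: DROP (t<29-4); WM=29
i=12 t=36 v=7: → [32,43); WM=35; [24,35) fires=3
i=13 t=29 v=1: DROP (t<35-4); WM=35
i=14 t=36 v=9: → [32,43); WM=35

6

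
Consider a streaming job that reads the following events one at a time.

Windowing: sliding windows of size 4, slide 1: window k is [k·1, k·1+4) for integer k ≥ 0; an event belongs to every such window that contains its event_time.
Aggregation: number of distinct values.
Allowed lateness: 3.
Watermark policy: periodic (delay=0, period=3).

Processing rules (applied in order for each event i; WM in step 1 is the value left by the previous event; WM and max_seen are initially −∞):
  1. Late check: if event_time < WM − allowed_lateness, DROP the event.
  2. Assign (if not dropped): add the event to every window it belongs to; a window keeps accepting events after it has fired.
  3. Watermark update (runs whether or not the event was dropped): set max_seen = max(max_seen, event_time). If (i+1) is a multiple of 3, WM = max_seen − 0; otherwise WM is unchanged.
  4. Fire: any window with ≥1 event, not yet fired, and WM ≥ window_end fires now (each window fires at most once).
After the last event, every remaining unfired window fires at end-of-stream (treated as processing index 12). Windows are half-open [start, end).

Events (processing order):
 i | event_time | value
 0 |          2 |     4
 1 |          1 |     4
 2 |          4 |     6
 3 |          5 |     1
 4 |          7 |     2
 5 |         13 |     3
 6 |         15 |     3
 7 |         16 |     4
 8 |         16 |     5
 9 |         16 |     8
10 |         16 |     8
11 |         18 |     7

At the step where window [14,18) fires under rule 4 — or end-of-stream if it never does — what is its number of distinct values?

i=0 t=2 v=4: → [2,6),[1,5),[0,4); WM=−∞
i=1 t=1 v=4: → [1,5),[0,4); WM=−∞
i=2 t=4 v=6: → [4,8),[3,7),[2,6),[1,5); WM=4; [0,4) fires=1
i=3 t=5 v=1: → [5,9),[4,8),[3,7),[2,6); WM=4
i=4 t=7 v=2: → [7,11),[6,10),[5,9),[4,8); WM=4
i=5 t=13 v=3: → [13,17),[12,16),[11,15),[10,14); WM=13; [1,5) fires=2 [2,6) fires=3 [3,7) fires=2 [4,8) fires=3 [5,9) fires=2 [6,10) fires=1 [7,11) fires=1
i=6 t=15 v=3: → [15,19),[14,18),[13,17),[12,16); WM=13
i=7 t=16 v=4: → [16,20),[15,19),[14,18),[13,17); WM=13
i=8 t=16 v=5: → [16,20),[15,19),[14,18),[13,17); WM=16; [10,14) fires=1 [11,15) fires=1 [12,16) fires=1
i=9 t=16 v=8: → [16,20),[15,19),[14,18),[13,17); WM=16
i=10 t=16 v=8: → [16,20),[15,19),[14,18),[13,17); WM=16
i=11 t=18 v=7: → [18,22),[17,21),[16,20),[15,19); WM=18; [13,17) fires=4 [14,18) fires=4

4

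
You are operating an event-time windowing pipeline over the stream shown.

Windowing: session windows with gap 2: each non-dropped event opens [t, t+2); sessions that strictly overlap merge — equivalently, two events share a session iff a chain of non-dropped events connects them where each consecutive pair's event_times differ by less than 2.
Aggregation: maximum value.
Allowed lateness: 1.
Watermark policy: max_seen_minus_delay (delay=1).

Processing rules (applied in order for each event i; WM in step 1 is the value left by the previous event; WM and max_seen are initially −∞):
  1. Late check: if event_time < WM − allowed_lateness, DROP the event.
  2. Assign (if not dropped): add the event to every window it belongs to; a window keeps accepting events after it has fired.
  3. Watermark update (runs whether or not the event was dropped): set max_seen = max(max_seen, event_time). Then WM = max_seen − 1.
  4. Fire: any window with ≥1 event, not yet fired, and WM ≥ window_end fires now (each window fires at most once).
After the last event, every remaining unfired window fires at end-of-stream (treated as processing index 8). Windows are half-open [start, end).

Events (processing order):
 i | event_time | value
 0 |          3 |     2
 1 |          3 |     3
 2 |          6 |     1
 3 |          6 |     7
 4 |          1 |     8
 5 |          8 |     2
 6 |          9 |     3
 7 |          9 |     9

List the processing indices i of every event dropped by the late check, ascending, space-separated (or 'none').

i=0 t=3 v=2: → [3,5); WM=2
i=1 t=3 v=3: → [3,5); WM=2
i=2 t=6 v=1: → [6,8); WM=5
i=3 t=6 v=7: → [6,8); WM=5
i=4 t=1 v=8: DROP (t<5-1); WM=5
i=5 t=8 v=2: → [8,10); WM=7
i=6 t=9 v=3: → [8,11); WM=8
i=7 t=9 v=9: → [8,11); WM=8

4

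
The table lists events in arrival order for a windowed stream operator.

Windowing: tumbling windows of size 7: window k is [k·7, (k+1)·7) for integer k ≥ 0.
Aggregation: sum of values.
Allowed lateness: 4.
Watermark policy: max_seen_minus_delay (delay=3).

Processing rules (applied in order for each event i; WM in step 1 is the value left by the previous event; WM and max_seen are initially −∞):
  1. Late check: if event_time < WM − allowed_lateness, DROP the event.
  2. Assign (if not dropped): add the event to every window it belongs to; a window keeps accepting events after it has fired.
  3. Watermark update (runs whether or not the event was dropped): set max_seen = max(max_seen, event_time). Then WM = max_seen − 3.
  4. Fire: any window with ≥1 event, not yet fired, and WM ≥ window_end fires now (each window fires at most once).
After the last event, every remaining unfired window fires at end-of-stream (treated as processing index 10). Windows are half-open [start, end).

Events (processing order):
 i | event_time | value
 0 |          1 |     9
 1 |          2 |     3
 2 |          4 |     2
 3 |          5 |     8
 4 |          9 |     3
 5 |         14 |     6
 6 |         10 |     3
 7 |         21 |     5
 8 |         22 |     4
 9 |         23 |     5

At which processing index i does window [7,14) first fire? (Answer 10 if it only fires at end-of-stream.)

i=0 t=1 v=9: → [0,7); WM=-2
i=1 t=2 v=3: → [0,7); WM=-1
i=2 t=4 v=2: → [0,7); WM=1
i=3 t=5 v=8: → [0,7); WM=2
i=4 t=9 v=3: → [7,14); WM=6
i=5 t=14 v=6: → [14,21); WM=11; [0,7) fires=22
i=6 t=10 v=3: → [7,14); WM=11
i=7 t=21 v=5: → [21,28); WM=18; [7,14) fires=6
i=8 t=22 v=4: → [21,28); WM=19
i=9 t=23 v=5: → [21,28); WM=20

7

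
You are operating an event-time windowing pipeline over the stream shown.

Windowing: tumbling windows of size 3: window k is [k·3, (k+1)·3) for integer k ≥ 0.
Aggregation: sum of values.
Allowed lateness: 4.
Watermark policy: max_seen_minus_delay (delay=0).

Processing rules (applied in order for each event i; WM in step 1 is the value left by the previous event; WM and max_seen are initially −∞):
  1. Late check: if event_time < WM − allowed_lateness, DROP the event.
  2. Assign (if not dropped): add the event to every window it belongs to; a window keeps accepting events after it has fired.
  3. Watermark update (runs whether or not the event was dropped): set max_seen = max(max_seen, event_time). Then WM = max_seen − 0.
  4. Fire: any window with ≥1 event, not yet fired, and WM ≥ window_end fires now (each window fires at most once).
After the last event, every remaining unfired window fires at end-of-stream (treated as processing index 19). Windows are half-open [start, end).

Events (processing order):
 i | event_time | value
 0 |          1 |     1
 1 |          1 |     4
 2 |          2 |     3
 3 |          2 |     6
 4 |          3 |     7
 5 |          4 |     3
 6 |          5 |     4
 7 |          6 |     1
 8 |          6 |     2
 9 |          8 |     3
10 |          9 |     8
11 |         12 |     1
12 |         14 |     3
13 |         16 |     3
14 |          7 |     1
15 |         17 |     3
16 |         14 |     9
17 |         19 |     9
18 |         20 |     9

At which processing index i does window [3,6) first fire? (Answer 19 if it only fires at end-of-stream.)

7

i=0 t=1 v=1: → [0,3); WM=1
i=1 t=1 v=4: → [0,3); WM=1
i=2 t=2 v=3: → [0,3); WM=2
i=3 t=2 v=6: → [0,3); WM=2
i=4 t=3 v=7: → [3,6); WM=3; [0,3) fires=14
i=5 t=4 v=3: → [3,6); WM=4
i=6 t=5 v=4: → [3,6); WM=5
i=7 t=6 v=1: → [6,9); WM=6; [3,6) fires=14
i=8 t=6 v=2: → [6,9); WM=6
i=9 t=8 v=3: → [6,9); WM=8
i=10 t=9 v=8: → [9,12); WM=9; [6,9) fires=6
i=11 t=12 v=1: → [12,15); WM=12; [9,12) fires=8
i=12 t=14 v=3: → [12,15); WM=14
i=13 t=16 v=3: → [15,18); WM=16; [12,15) fires=4
i=14 t=7 v=1: DROP (t<16-4); WM=16
i=15 t=17 v=3: → [15,18); WM=17
i=16 t=14 v=9: → [12,15); WM=17
i=17 t=19 v=9: → [18,21); WM=19; [15,18) fires=6
i=18 t=20 v=9: → [18,21); WM=20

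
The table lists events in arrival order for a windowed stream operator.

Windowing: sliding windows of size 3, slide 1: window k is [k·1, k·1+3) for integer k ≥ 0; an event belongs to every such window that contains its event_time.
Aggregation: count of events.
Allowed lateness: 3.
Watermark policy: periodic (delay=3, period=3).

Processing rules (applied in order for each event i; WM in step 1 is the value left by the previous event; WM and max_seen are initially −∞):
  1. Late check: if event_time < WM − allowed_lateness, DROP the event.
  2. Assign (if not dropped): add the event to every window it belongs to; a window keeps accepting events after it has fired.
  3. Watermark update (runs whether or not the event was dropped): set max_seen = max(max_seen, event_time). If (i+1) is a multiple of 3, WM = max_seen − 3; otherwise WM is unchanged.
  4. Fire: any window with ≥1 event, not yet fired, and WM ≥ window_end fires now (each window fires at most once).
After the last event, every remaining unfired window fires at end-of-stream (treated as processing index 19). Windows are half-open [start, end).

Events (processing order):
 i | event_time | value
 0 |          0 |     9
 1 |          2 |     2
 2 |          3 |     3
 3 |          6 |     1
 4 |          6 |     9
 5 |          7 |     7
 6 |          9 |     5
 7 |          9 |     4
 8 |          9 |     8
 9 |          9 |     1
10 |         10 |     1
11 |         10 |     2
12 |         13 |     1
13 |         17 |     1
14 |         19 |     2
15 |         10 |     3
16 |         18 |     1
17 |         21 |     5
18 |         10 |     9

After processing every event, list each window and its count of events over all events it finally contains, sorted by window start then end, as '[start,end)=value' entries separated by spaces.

[0,3)=2 [1,4)=2 [2,5)=2 [3,6)=1 [4,7)=2 [5,8)=3 [6,9)=3 [7,10)=5 [8,11)=6 [9,12)=6 [10,13)=2 [11,14)=1 [12,15)=1 [13,16)=1 [15,18)=1 [16,19)=2 [17,20)=3 [18,21)=2 [19,22)=2 [20,23)=1 [21,24)=1

i=0 t=0 v=9: → [0,3); WM=−∞
i=1 t=2 v=2: → [2,5),[1,4),[0,3); WM=−∞
i=2 t=3 v=3: → [3,6),[2,5),[1,4); WM=0
i=3 t=6 v=1: → [6,9),[5,8),[4,7); WM=0
i=4 t=6 v=9: → [6,9),[5,8),[4,7); WM=0
i=5 t=7 v=7: → [7,10),[6,9),[5,8); WM=4; [0,3) fires=2 [1,4) fires=2
i=6 t=9 v=5: → [9,12),[8,11),[7,10); WM=4
i=7 t=9 v=4: → [9,12),[8,11),[7,10); WM=4
i=8 t=9 v=8: → [9,12),[8,11),[7,10); WM=6; [2,5) fires=2 [3,6) fires=1
i=9 t=9 v=1: → [9,12),[8,11),[7,10); WM=6
i=10 t=10 v=1: → [10,13),[9,12),[8,11); WM=6
i=11 t=10 v=2: → [10,13),[9,12),[8,11); WM=7; [4,7) fires=2
i=12 t=13 v=1: → [13,16),[12,15),[11,14); WM=7
i=13 t=17 v=1: → [17,20),[16,19),[15,18); WM=7
i=14 t=19 v=2: → [19,22),[18,21),[17,20); WM=16; [5,8) fires=3 [6,9) fires=3 [7,10) fires=5 [8,11) fires=6 [9,12) fires=6 [10,13) fires=2 [11,14) fires=1 [12,15) fires=1 [13,16) fires=1
i=15 t=10 v=3: DROP (t<16-3); WM=16
i=16 t=18 v=1: → [18,21),[17,20),[16,19); WM=16
i=17 t=21 v=5: → [21,24),[20,23),[19,22); WM=18; [15,18) fires=1
i=18 t=10 v=9: DROP (t<18-3); WM=18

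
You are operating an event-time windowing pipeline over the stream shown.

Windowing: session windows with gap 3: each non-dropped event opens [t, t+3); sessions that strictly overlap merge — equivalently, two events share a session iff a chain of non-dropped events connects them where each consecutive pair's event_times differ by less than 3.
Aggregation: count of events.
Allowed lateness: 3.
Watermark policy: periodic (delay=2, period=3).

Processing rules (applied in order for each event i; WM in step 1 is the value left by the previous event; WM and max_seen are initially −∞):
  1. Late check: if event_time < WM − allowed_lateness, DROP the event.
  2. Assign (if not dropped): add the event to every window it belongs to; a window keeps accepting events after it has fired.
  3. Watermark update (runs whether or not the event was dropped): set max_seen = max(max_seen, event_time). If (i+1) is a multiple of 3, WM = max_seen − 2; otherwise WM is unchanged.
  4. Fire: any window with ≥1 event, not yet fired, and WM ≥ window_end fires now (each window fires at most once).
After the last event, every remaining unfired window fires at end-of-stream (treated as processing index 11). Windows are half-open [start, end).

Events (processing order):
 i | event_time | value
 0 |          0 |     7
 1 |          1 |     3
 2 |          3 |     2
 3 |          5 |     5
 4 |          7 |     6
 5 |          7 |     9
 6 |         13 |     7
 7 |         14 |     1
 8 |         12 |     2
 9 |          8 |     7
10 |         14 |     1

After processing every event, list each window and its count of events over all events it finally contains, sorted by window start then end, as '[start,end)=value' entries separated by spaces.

[0,10)=6 [12,17)=4

i=0 t=0 v=7: → [0,3); WM=−∞
i=1 t=1 v=3: → [0,4); WM=−∞
i=2 t=3 v=2: → [0,6); WM=1
i=3 t=5 v=5: → [0,8); WM=1
i=4 t=7 v=6: → [0,10); WM=1
i=5 t=7 v=9: → [0,10); WM=5
i=6 t=13 v=7: → [13,16); WM=5
i=7 t=14 v=1: → [13,17); WM=5
i=8 t=12 v=2: → [12,17); WM=12
i=9 t=8 v=7: DROP (t<12-3); WM=12
i=10 t=14 v=1: → [12,17); WM=12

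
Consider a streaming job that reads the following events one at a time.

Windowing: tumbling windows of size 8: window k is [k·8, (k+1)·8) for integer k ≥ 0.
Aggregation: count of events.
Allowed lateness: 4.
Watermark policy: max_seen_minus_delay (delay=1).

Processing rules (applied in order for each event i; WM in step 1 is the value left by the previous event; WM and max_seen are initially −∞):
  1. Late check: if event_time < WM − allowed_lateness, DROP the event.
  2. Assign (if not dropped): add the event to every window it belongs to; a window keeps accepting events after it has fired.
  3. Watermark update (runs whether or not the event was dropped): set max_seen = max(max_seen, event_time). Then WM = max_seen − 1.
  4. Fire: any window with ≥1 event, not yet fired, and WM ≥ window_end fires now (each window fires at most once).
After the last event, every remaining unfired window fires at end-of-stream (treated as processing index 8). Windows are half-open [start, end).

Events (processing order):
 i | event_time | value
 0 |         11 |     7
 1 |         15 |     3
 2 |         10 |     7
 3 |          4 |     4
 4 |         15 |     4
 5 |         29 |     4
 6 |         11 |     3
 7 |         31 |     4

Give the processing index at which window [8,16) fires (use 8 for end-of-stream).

i=0 t=11 v=7: → [8,16); WM=10
i=1 t=15 v=3: → [8,16); WM=14
i=2 t=10 v=7: → [8,16); WM=14
i=3 t=4 v=4: DROP (t<14-4); WM=14
i=4 t=15 v=4: → [8,16); WM=14
i=5 t=29 v=4: → [24,32); WM=28; [8,16) fires=4
i=6 t=11 v=3: DROP (t<28-4); WM=28
i=7 t=31 v=4: → [24,32); WM=30

5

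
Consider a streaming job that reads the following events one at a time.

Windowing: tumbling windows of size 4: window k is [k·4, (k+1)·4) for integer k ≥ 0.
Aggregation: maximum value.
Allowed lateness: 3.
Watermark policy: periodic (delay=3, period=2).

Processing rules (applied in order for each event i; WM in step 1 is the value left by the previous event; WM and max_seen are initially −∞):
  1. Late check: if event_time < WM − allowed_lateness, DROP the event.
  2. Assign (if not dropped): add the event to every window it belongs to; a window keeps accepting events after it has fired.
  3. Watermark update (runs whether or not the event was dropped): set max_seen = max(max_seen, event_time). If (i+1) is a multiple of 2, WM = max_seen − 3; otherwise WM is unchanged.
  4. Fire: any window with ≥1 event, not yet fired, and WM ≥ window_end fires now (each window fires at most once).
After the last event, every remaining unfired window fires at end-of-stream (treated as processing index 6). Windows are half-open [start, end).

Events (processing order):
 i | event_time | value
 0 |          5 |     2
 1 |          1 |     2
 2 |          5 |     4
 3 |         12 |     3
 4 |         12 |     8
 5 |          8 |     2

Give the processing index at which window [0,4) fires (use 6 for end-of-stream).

i=0 t=5 v=2: → [4,8); WM=−∞
i=1 t=1 v=2: → [0,4); WM=2
i=2 t=5 v=4: → [4,8); WM=2
i=3 t=12 v=3: → [12,16); WM=9; [0,4) fires=2 [4,8) fires=4
i=4 t=12 v=8: → [12,16); WM=9
i=5 t=8 v=2: → [8,12); WM=9

3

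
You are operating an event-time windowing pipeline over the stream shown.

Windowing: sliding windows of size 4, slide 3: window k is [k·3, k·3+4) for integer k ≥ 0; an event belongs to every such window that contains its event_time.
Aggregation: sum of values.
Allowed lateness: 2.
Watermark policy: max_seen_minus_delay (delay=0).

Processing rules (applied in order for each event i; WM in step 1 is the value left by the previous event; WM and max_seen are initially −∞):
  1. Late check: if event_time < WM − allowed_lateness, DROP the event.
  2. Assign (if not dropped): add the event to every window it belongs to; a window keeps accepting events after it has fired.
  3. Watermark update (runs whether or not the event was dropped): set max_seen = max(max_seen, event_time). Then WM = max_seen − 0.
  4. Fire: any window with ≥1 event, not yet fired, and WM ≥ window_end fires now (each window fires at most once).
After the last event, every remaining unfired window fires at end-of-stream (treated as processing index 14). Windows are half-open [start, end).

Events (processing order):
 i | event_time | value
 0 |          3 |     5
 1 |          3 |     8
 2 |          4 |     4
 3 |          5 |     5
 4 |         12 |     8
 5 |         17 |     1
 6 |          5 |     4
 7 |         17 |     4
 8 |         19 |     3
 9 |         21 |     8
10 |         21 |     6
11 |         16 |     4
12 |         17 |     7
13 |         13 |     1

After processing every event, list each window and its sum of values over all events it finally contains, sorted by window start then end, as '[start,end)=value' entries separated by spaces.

[0,4)=13 [3,7)=22 [9,13)=8 [12,16)=8 [15,19)=5 [18,22)=17 [21,25)=14

i=0 t=3 v=5: → [3,7),[0,4); WM=3
i=1 t=3 v=8: → [3,7),[0,4); WM=3
i=2 t=4 v=4: → [3,7); WM=4; [0,4) fires=13
i=3 t=5 v=5: → [3,7); WM=5
i=4 t=12 v=8: → [12,16),[9,13); WM=12; [3,7) fires=22
i=5 t=17 v=1: → [15,19); WM=17; [9,13) fires=8 [12,16) fires=8
i=6 t=5 v=4: DROP (t<17-2); WM=17
i=7 t=17 v=4: → [15,19); WM=17
i=8 t=19 v=3: → [18,22); WM=19; [15,19) fires=5
i=9 t=21 v=8: → [21,25),[18,22); WM=21
i=10 t=21 v=6: → [21,25),[18,22); WM=21
i=11 t=16 v=4: DROP (t<21-2); WM=21
i=12 t=17 v=7: DROP (t<21-2); WM=21
i=13 t=13 v=1: DROP (t<21-2); WM=21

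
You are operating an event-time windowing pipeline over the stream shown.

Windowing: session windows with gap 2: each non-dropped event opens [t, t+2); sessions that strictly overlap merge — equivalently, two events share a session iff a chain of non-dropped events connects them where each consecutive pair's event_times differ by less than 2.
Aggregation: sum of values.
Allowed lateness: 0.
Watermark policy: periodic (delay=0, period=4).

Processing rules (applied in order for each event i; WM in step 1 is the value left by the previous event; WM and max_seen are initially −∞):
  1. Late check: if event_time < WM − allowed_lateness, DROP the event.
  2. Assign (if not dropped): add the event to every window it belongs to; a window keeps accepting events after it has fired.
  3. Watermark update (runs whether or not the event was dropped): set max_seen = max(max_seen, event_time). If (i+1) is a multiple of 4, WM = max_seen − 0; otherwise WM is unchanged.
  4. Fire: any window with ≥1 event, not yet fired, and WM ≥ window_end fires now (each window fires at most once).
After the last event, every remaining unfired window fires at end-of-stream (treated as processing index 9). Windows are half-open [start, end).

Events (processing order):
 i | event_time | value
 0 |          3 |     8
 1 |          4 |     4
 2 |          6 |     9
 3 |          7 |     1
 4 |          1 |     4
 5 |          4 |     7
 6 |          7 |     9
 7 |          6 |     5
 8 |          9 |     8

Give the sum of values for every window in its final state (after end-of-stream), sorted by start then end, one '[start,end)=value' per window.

[3,6)=12 [6,9)=19 [9,11)=8

i=0 t=3 v=8: → [3,5); WM=−∞
i=1 t=4 v=4: → [3,6); WM=−∞
i=2 t=6 v=9: → [6,8); WM=−∞
i=3 t=7 v=1: → [6,9); WM=7
i=4 t=1 v=4: DROP (t<7-0); WM=7
i=5 t=4 v=7: DROP (t<7-0); WM=7
i=6 t=7 v=9: → [6,9); WM=7
i=7 t=6 v=5: DROP (t<7-0); WM=7
i=8 t=9 v=8: → [9,11); WM=7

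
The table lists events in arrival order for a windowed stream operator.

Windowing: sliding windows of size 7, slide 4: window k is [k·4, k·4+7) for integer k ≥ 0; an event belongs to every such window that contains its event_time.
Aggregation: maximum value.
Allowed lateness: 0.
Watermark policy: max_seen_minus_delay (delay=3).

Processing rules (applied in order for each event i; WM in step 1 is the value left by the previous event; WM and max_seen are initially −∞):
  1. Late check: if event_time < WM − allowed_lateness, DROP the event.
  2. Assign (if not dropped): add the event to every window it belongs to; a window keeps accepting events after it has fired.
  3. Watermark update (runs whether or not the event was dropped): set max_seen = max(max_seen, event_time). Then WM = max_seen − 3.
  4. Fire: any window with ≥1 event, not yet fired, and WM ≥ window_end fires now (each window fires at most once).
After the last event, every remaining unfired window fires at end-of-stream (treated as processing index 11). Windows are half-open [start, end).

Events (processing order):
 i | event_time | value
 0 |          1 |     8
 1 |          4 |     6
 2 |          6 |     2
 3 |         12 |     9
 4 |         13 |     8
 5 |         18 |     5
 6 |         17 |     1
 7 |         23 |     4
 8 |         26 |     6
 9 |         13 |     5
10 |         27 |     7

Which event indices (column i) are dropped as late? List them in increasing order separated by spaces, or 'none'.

i=0 t=1 v=8: → [0,7); WM=-2
i=1 t=4 v=6: → [4,11),[0,7); WM=1
i=2 t=6 v=2: → [4,11),[0,7); WM=3
i=3 t=12 v=9: → [12,19),[8,15); WM=9; [0,7) fires=8
i=4 t=13 v=8: → [12,19),[8,15); WM=10
i=5 t=18 v=5: → [16,23),[12,19); WM=15; [4,11) fires=6 [8,15) fires=9
i=6 t=17 v=1: → [16,23),[12,19); WM=15
i=7 t=23 v=4: → [20,27); WM=20; [12,19) fires=9
i=8 t=26 v=6: → [24,31),[20,27); WM=23; [16,23) fires=5
i=9 t=13 v=5: DROP (t<23-0); WM=23
i=10 t=27 v=7: → [24,31); WM=24

9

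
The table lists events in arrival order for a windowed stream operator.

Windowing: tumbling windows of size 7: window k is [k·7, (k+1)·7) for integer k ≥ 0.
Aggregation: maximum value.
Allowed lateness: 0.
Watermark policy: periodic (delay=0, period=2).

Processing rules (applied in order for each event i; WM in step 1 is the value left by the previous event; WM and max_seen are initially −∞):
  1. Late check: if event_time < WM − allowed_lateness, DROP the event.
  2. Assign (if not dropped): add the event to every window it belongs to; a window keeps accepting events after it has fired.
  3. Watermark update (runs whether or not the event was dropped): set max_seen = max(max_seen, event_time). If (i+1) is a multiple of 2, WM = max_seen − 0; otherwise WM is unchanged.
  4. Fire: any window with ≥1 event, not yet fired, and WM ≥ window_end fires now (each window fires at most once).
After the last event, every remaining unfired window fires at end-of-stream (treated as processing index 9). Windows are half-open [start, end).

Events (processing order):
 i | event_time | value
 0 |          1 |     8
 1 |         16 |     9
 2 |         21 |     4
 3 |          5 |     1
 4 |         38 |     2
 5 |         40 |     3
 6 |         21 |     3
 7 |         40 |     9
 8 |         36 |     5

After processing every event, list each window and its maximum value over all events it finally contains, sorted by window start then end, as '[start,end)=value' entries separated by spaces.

i=0 t=1 v=8: → [0,7); WM=−∞
i=1 t=16 v=9: → [14,21); WM=16; [0,7) fires=8
i=2 t=21 v=4: → [21,28); WM=16
i=3 t=5 v=1: DROP (t<16-0); WM=21; [14,21) fires=9
i=4 t=38 v=2: → [35,42); WM=21
i=5 t=40 v=3: → [35,42); WM=40; [21,28) fires=4
i=6 t=21 v=3: DROP (t<40-0); WM=40
i=7 t=40 v=9: → [35,42); WM=40
i=8 t=36 v=5: DROP (t<40-0); WM=40

[0,7)=8 [14,21)=9 [21,28)=4 [35,42)=9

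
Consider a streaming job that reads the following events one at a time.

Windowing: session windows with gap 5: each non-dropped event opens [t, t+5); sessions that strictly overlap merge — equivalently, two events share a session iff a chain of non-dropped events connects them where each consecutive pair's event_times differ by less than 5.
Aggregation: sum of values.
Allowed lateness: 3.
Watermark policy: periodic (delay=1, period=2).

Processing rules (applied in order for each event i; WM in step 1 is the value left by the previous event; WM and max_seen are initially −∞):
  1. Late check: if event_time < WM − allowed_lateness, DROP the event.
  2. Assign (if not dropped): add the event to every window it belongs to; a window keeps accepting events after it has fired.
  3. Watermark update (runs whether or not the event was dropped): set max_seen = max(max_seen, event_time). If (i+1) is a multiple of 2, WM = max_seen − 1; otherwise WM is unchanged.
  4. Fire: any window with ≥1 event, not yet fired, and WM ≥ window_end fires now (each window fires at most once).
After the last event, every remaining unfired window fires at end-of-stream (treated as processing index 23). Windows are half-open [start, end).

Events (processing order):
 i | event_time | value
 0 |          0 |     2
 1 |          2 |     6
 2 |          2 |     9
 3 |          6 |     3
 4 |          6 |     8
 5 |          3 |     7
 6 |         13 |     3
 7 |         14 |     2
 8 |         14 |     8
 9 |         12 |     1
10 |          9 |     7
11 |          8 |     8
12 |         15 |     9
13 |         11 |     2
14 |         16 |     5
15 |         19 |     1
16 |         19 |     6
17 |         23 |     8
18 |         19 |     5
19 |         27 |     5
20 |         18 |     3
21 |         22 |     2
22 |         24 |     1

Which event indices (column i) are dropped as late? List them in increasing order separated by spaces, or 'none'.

i=0 t=0 v=2: → [0,5); WM=−∞
i=1 t=2 v=6: → [0,7); WM=1
i=2 t=2 v=9: → [0,7); WM=1
i=3 t=6 v=3: → [0,11); WM=5
i=4 t=6 v=8: → [0,11); WM=5
i=5 t=3 v=7: → [0,11); WM=5
i=6 t=13 v=3: → [13,18); WM=5
i=7 t=14 v=2: → [13,19); WM=13
i=8 t=14 v=8: → [13,19); WM=13
i=9 t=12 v=1: → [12,19); WM=13
i=10 t=9 v=7: DROP (t<13-3); WM=13
i=11 t=8 v=8: DROP (t<13-3); WM=13
i=12 t=15 v=9: → [12,20); WM=13
i=13 t=11 v=2: → [11,20); WM=14
i=14 t=16 v=5: → [11,21); WM=14
i=15 t=19 v=1: → [11,24); WM=18
i=16 t=19 v=6: → [11,24); WM=18
i=17 t=23 v=8: → [11,28); WM=22
i=18 t=19 v=5: → [11,28); WM=22
i=19 t=27 v=5: → [11,32); WM=26
i=20 t=18 v=3: DROP (t<26-3); WM=26
i=21 t=22 v=2: DROP (t<26-3); WM=26
i=22 t=24 v=1: → [11,32); WM=26

10 11 20 21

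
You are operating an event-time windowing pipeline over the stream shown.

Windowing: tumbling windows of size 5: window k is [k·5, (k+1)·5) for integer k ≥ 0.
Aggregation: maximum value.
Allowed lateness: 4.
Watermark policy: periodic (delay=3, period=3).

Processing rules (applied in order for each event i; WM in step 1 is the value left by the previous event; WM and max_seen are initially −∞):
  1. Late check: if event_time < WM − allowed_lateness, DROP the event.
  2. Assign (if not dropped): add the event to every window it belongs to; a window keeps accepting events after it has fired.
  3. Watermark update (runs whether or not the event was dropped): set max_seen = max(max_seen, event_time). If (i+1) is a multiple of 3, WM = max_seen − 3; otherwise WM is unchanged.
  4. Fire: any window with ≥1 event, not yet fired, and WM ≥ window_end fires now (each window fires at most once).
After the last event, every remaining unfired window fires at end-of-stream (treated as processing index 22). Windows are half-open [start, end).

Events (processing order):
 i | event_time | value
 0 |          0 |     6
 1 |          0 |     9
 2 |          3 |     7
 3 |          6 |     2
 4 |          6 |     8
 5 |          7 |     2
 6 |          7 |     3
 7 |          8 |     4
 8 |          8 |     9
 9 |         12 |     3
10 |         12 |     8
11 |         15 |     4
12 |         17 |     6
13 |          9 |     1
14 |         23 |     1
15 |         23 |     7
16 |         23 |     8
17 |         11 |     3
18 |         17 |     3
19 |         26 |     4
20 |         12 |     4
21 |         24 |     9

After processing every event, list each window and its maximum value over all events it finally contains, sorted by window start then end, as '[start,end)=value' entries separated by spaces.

i=0 t=0 v=6: → [0,5); WM=−∞
i=1 t=0 v=9: → [0,5); WM=−∞
i=2 t=3 v=7: → [0,5); WM=0
i=3 t=6 v=2: → [5,10); WM=0
i=4 t=6 v=8: → [5,10); WM=0
i=5 t=7 v=2: → [5,10); WM=4
i=6 t=7 v=3: → [5,10); WM=4
i=7 t=8 v=4: → [5,10); WM=4
i=8 t=8 v=9: → [5,10); WM=5; [0,5) fires=9
i=9 t=12 v=3: → [10,15); WM=5
i=10 t=12 v=8: → [10,15); WM=5
i=11 t=15 v=4: → [15,20); WM=12; [5,10) fires=9
i=12 t=17 v=6: → [15,20); WM=12
i=13 t=9 v=1: → [5,10); WM=12
i=14 t=23 v=1: → [20,25); WM=20; [10,15) fires=8 [15,20) fires=6
i=15 t=23 v=7: → [20,25); WM=20
i=16 t=23 v=8: → [20,25); WM=20
i=17 t=11 v=3: DROP (t<20-4); WM=20
i=18 t=17 v=3: → [15,20); WM=20
i=19 t=26 v=4: → [25,30); WM=20
i=20 t=12 v=4: DROP (t<20-4); WM=23
i=21 t=24 v=9: → [20,25); WM=23

[0,5)=9 [5,10)=9 [10,15)=8 [15,20)=6 [20,25)=9 [25,30)=4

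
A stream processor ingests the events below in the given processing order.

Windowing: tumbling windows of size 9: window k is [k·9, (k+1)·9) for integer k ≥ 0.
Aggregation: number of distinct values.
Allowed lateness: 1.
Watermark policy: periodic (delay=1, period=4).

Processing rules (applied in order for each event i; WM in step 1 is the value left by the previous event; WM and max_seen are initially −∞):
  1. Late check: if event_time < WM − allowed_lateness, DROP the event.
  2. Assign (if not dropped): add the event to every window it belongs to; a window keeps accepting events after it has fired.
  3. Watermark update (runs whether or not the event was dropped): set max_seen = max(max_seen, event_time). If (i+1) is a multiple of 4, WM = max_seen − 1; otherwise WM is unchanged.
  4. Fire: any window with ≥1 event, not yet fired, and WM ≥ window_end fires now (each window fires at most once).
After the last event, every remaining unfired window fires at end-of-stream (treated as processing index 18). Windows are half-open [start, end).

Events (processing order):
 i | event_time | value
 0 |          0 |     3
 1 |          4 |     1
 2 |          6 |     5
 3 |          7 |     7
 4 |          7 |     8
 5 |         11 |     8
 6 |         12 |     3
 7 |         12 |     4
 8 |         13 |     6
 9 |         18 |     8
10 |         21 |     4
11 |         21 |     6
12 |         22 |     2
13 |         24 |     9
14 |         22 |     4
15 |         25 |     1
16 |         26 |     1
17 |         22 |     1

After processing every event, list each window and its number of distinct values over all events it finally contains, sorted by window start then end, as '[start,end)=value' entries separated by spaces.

i=0 t=0 v=3: → [0,9); WM=−∞
i=1 t=4 v=1: → [0,9); WM=−∞
i=2 t=6 v=5: → [0,9); WM=−∞
i=3 t=7 v=7: → [0,9); WM=6
i=4 t=7 v=8: → [0,9); WM=6
i=5 t=11 v=8: → [9,18); WM=6
i=6 t=12 v=3: → [9,18); WM=6
i=7 t=12 v=4: → [9,18); WM=11; [0,9) fires=5
i=8 t=13 v=6: → [9,18); WM=11
i=9 t=18 v=8: → [18,27); WM=11
i=10 t=21 v=4: → [18,27); WM=11
i=11 t=21 v=6: → [18,27); WM=20; [9,18) fires=4
i=12 t=22 v=2: → [18,27); WM=20
i=13 t=24 v=9: → [18,27); WM=20
i=14 t=22 v=4: → [18,27); WM=20
i=15 t=25 v=1: → [18,27); WM=24
i=16 t=26 v=1: → [18,27); WM=24
i=17 t=22 v=1: DROP (t<24-1); WM=24

[0,9)=5 [9,18)=4 [18,27)=6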